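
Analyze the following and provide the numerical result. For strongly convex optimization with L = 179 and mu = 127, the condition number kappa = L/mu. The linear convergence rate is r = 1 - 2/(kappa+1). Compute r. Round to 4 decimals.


Step 1: Compute the condition number.
kappa = L/mu = 179/127 = 1.4094
Step 2: Compute the convergence rate.
r = 1 - 2/(kappa + 1) = 1 - 2*mu/(L + mu) = (L - mu)/(L + mu) = 52/306 = 0.1699


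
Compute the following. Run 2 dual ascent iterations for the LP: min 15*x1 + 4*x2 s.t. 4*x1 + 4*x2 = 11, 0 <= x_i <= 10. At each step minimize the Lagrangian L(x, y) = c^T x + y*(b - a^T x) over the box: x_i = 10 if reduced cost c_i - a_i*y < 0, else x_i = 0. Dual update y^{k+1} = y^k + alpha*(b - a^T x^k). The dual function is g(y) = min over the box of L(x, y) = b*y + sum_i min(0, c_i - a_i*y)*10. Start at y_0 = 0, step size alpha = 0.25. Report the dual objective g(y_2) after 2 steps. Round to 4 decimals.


Dual ascent for LP: min 15*x1 + 4*x2, 4*x1 + 4*x2 = 11, 0 <= x_i <= 10
Step 1: y^k = 0.0, reduced costs: (15.0, 4.0)
  x^k = (0.0, 0.0), subgradient = b - a^T x = 11.0
  y^{k+1} = 0.0 + 0.25*11.0 = 2.75
Step 2: y^k = 2.75, reduced costs: (4.0, -7.0)
  x^k = (0.0, 10.0), subgradient = b - a^T x = -29.0
  y^{k+1} = 2.75 + 0.25*-29.0 = -4.5
Dual objective at y_2 = -4.5: reduced costs (33.0, 22.0), box minimizer x = (0.0, 0.0)
g(y_2) = b*y + (c1 - a1*y)*x1 + (c2 - a2*y)*x2 = 11*(-4.5) + 33.0*0.0 + 22.0*0.0 = -49.5 + 0.0 + 0.0 = -49.5


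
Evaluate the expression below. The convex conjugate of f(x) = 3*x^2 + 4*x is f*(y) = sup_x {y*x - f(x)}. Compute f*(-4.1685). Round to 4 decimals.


f*(y) = sup_x {y*x - a*x^2 - b*x} = sup_x {(y-b)*x - a*x^2}
FOC: (y - b) - 2a*x = 0 => x* = (y - b)/(2a)
x* = (-4.1685 - 4)/(2*3) = -1.3614
f*(-4.1685) = (y-b)^2/(4a) = (-4.1685 - 4)^2/(4*3)
= 66.7244/12 = 5.5604


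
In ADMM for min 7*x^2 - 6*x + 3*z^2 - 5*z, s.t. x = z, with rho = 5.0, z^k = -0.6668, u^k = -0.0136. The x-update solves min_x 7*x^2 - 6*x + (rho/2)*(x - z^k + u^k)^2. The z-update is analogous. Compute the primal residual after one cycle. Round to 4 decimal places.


ADMM iteration with rho = 5.0, z^k = -0.6668, u^k = -0.0136
Step 1: x-update.
Minimize 7*x^2 - 6*x + (5.0/2)*(x + 0.6668 - 0.0136)^2
FOC: (2*7 + 5.0)*x = 6 + 5.0*(-0.6668 + 0.0136)
x^{k+1} = 0.1439
Step 2: z-update.
Minimize 3*z^2 - 5*z + (5.0/2)*(0.1439 - z - 0.0136)^2
FOC: (2*3 + 5.0)*z = 5 + 5.0*(0.1439 - 0.0136)
z^{k+1} = 0.5138
Step 3: u-update.
u^{k+1} = -0.0136 + 0.1439 - 0.5138 = -0.3835
Step 4: Primal residual = |0.1439 - 0.5138| = 0.3699


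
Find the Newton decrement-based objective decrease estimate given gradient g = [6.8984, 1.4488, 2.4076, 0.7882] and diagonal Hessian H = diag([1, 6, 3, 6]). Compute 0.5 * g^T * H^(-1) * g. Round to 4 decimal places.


Step 1: H is diagonal, so H^(-1) * g = [6.8984, 0.2415, 0.8025, 0.1314].
Step 2: g^T H^(-1) g = sum_i g_i^2 / H_ii
  = (6.8984)^2/1 + (1.4488)^2/6 + (2.4076)^2/3 + (0.7882)^2/6
  = 47.5879 + 0.3498 + 1.9322 + 0.1035 = 49.9735
Step 3: Objective decrease = 0.5 * g^T H^(-1) g = 24.9867


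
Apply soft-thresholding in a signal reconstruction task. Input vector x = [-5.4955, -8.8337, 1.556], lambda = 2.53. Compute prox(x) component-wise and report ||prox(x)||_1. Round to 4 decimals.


Soft-thresholding with lambda = 2.53:
prox(-5.4955) = sign(-5.4955)*max(|-5.4955| - 2.53, 0) = -2.9655
prox(-8.8337) = sign(-8.8337)*max(|-8.8337| - 2.53, 0) = -6.3037
prox(1.556) = sign(1.556)*max(|1.556| - 2.53, 0) = 0.0
prox(x) = [-2.9655, -6.3037, 0.0]
||prox(x)||_1 = 2.9655 + 6.3037 + 0.0 = 9.2692


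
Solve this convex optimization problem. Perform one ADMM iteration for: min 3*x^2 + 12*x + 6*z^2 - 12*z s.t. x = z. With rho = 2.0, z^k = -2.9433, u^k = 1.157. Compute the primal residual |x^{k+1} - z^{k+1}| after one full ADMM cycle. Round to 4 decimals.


ADMM iteration with rho = 2.0, z^k = -2.9433, u^k = 1.157
Step 1: x-update.
Minimize 3*x^2 + 12*x + (2.0/2)*(x + 2.9433 + 1.157)^2
FOC: (2*3 + 2.0)*x = -12 + 2.0*(-2.9433 - 1.157)
x^{k+1} = -2.5251
Step 2: z-update.
Minimize 6*z^2 - 12*z + (2.0/2)*(-2.5251 - z + 1.157)^2
FOC: (2*6 + 2.0)*z = 12 + 2.0*(-2.5251 + 1.157)
z^{k+1} = 0.6617
Step 3: u-update.
u^{k+1} = 1.157 - 2.5251 - 0.6617 = -2.0298
Step 4: Primal residual = |-2.5251 - 0.6617| = 3.1868


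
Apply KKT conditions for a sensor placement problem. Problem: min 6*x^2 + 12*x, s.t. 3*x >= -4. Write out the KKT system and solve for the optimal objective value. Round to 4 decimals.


Step 1: Try lambda = 0 (constraint inactive).
Stationarity: 2*6*x + 12 = 0
x* = -12/(2*6) = -1.0
Check constraint: 3*-1.0 = -3.0 >= -4 -- satisfied.
Step 2: Compute optimal value.
f(x*) = 6*(-1.0)^2 + 12*(-1.0) = -6.0


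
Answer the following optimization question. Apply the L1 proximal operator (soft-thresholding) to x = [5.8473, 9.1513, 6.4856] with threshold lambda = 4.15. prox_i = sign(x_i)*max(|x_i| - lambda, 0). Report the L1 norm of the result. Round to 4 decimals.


Soft-thresholding with lambda = 4.15:
prox(5.8473) = sign(5.8473)*max(|5.8473| - 4.15, 0) = 1.6973
prox(9.1513) = sign(9.1513)*max(|9.1513| - 4.15, 0) = 5.0013
prox(6.4856) = sign(6.4856)*max(|6.4856| - 4.15, 0) = 2.3356
prox(x) = [1.6973, 5.0013, 2.3356]
||prox(x)||_1 = 1.6973 + 5.0013 + 2.3356 = 9.0342


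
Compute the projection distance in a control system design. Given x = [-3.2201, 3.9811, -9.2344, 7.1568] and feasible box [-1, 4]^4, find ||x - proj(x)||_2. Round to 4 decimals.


Project each component onto [-1, 4].
clip(-3.2201) = -1.0, clip(3.9811) = 3.9811, clip(-9.2344) = -1.0, clip(7.1568) = 4.0
Projection = [-1.0, 3.9811, -1.0, 4.0]
Squared diffs: [4.9288, 0.0, 67.8053, 9.9654]
Distance = sqrt(82.6995) = 9.0939


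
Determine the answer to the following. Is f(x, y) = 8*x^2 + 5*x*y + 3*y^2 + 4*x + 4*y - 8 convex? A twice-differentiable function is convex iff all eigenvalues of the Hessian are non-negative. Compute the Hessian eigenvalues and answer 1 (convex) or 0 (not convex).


The Hessian of f(x,y) = 8*x^2 + 5*x*y + 3*y^2 + 4*x + 4*y - 8 is:
H = [[16, 5], [5, 6]]
Trace = 16 + 6 = 22
Determinant = 16*6 - (5)^2 = 71
Discriminant = (22)^2 - 4*71 = 200.0
Eigenvalues: lambda_1 = 3.9289, lambda_2 = 18.0711
The function is convex.

1


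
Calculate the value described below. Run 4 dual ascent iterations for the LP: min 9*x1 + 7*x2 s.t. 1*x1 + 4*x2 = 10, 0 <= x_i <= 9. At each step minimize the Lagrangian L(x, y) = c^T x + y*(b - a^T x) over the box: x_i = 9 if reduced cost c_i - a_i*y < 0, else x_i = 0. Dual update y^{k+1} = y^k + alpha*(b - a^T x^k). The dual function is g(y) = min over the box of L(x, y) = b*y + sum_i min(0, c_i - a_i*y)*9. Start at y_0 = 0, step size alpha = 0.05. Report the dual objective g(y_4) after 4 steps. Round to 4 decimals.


Dual ascent for LP: min 9*x1 + 7*x2, 1*x1 + 4*x2 = 10, 0 <= x_i <= 9
Step 1: y^k = 0.0, reduced costs: (9.0, 7.0)
  x^k = (0.0, 0.0), subgradient = b - a^T x = 10.0
  y^{k+1} = 0.0 + 0.05*10.0 = 0.5
Step 2: y^k = 0.5, reduced costs: (8.5, 5.0)
  x^k = (0.0, 0.0), subgradient = b - a^T x = 10.0
  y^{k+1} = 0.5 + 0.05*10.0 = 1.0
Step 3: y^k = 1.0, reduced costs: (8.0, 3.0)
  x^k = (0.0, 0.0), subgradient = b - a^T x = 10.0
  y^{k+1} = 1.0 + 0.05*10.0 = 1.5
Step 4: y^k = 1.5, reduced costs: (7.5, 1.0)
  x^k = (0.0, 0.0), subgradient = b - a^T x = 10.0
  y^{k+1} = 1.5 + 0.05*10.0 = 2.0
Dual objective at y_4 = 2.0: reduced costs (7.0, -1.0), box minimizer x = (0.0, 9.0)
g(y_4) = b*y + (c1 - a1*y)*x1 + (c2 - a2*y)*x2 = 10*2.0 + 7.0*0.0 + (-1.0)*9.0 = 20.0 + 0.0 - 9.0 = 11.0


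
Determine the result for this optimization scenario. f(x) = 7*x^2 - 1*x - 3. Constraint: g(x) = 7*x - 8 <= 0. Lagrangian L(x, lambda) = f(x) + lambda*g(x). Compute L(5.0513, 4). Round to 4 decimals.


Step 1: Evaluate f(x).
f(5.0513) = 7*5.0513^2 - 1*5.0513 - 3 = 170.5581
Step 2: Evaluate g(x).
g(5.0513) = 7*5.0513 - 8 = 27.3591
Step 3: Compute Lagrangian.
L = 170.5581 + 4*27.3591 = 279.9945


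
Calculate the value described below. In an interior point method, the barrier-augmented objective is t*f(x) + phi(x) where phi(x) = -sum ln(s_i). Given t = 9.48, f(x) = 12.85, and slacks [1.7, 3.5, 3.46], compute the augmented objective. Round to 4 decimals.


Step 1: Compute log-barrier.
ln values: [0.5306, 1.2528, 1.2413]
phi = -(0.5306 + 1.2528 + 1.2413) = -3.0247
Step 2: Compute augmented objective.
t*f(x) = 9.48*12.85 = 121.818
Total = 121.818 - 3.0247 = 118.7933


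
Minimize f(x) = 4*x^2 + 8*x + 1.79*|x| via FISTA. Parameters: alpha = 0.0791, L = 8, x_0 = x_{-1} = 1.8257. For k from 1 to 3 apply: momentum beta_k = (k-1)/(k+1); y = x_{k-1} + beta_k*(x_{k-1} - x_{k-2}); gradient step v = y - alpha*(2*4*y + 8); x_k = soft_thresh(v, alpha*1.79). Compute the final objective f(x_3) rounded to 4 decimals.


FISTA on f(x) = 4*x^2 + 8*x + 1.79*|x|
L = 8, alpha = 0.0791
Iteration 1: beta = 0.0, y = 1.8257 + 0.0*(1.8257 - 1.8257) = 1.8257
  grad(y) = 22.6056, v = y - alpha*grad = 0.0376
  prox(v) = soft_thresh(0.0376, 0.1416) = 0.0
Iteration 2: beta = 0.3333, y = 0.0 + 0.3333*(0.0 - 1.8257) = -0.6086
  grad(y) = 3.1315, v = y - alpha*grad = -0.8563
  prox(v) = soft_thresh(-0.8563, 0.1416) = -0.7147
Iteration 3: beta = 0.5, y = -0.7147 + 0.5*(-0.7147 - 0.0) = -1.072
  grad(y) = -0.5761, v = y - alpha*grad = -1.0264
  prox(v) = soft_thresh(-1.0264, 0.1416) = -0.8849
f(x_3) = 4*(-0.8849)^2 + 8*(-0.8849) + 1.79*|-0.8849| = -2.3631


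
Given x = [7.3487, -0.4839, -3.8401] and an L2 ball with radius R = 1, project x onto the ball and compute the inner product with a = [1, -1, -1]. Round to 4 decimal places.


Step 1: Compute ||x|| (intermediates to 6 decimals).
||x|| = sqrt(7.3487^2 + (-0.4839)^2 + (-3.8401)^2) = 8.305656
Step 2: Project.
Since ||x|| > R, scale = R/||x|| = 1/8.305656 = 0.1204, proj(x) = scale * x
proj(x) = [0.884783, -0.058262, -0.462348]
Step 3: Dot product.
a^T * proj(x) = 1*0.884783 - 1*(-0.058262) - 1*(-0.462348) = 1.4054


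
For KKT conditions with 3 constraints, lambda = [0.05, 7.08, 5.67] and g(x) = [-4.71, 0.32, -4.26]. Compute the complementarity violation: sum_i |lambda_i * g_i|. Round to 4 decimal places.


KKT complementary slackness check:
lambda_1 * g_1 = 0.05 * -4.71 = -0.2355
lambda_2 * g_2 = 7.08 * 0.32 = 2.2656
lambda_3 * g_3 = 5.67 * -4.26 = -24.1542
Total violation = 0.2355 + 2.2656 + 24.1542 = 26.6553


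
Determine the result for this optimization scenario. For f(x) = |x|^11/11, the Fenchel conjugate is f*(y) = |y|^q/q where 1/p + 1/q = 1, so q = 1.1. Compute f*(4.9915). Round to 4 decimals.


The conjugate exponent q satisfies 1/p + 1/q = 1.
p = 11, so q = 11/(11 - 1) = 1.1
|y|^q = 4.9915^1.1 = 5.8621
f*(4.9915) = 5.8621 / 1.1 = 5.3292


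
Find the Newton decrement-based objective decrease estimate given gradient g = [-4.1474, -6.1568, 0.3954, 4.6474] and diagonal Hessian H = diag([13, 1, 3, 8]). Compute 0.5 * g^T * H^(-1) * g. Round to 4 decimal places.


Step 1: H is diagonal, so H^(-1) * g = [-0.319, -6.1568, 0.1318, 0.5809].
Step 2: g^T H^(-1) g = sum_i g_i^2 / H_ii
  = (-4.1474)^2/13 + (-6.1568)^2/1 + (0.3954)^2/3 + (4.6474)^2/8
  = 1.3231 + 37.9062 + 0.0521 + 2.6998 = 41.9812
Step 3: Objective decrease = 0.5 * g^T H^(-1) g = 20.9906


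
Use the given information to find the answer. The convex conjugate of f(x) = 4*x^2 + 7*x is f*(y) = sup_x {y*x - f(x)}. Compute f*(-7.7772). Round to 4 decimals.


f*(y) = sup_x {y*x - a*x^2 - b*x} = sup_x {(y-b)*x - a*x^2}
FOC: (y - b) - 2a*x = 0 => x* = (y - b)/(2a)
x* = (-7.7772 - 7)/(2*4) = -1.8472
f*(-7.7772) = (y-b)^2/(4a) = (-7.7772 - 7)^2/(4*4)
= 218.3656/16 = 13.6479


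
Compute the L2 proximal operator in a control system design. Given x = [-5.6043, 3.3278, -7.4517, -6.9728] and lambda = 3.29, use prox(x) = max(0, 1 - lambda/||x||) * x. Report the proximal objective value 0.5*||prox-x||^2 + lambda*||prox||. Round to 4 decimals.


Step 1: Compute ||x||.
||x|| = 12.1091
Step 2: Compute scaling factor.
scale = max(0, 1 - 3.29/12.1091) = 0.7283
Step 3: prox(x) = [-4.0816, 2.4236, -5.4271, -5.0783]
||prox(x)|| = 8.8191
Step 4: Proximal objective.
0.5*||prox-x||^2 = 5.4121
lambda*||prox|| = 29.0148
Total = 34.4269


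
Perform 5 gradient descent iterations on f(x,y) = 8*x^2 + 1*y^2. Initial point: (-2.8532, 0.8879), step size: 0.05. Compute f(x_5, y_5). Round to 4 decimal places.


Gradient descent on f(x,y) = 8*x^2 + 1*y^2.
Starting point: (-2.8532, 0.8879), alpha = 0.05
Step 1: grad_x = 2*8*-2.8532 = -45.6512, grad_y = 2*1*0.8879 = 1.7758
  x_1 = -2.8532 - 0.05*-45.6512 = -0.5706
  y_1 = 0.8879 - 0.05*1.7758 = 0.7991
Step 2: grad_x = 2*8*-0.5706 = -9.1302, grad_y = 2*1*0.7991 = 1.5982
  x_2 = -0.5706 - 0.05*-9.1302 = -0.1141
  y_2 = 0.7991 - 0.05*1.5982 = 0.7192
Step 3: grad_x = 2*8*-0.1141 = -1.826, grad_y = 2*1*0.7192 = 1.4384
  x_3 = -0.1141 - 0.05*-1.826 = -0.0228
  y_3 = 0.7192 - 0.05*1.4384 = 0.6473
Step 4: grad_x = 2*8*-0.0228 = -0.3652, grad_y = 2*1*0.6473 = 1.2946
  x_4 = -0.0228 - 0.05*-0.3652 = -0.0046
  y_4 = 0.6473 - 0.05*1.2946 = 0.5826
Step 5: grad_x = 2*8*-0.0046 = -0.073, grad_y = 2*1*0.5826 = 1.1651
  x_5 = -0.0046 - 0.05*-0.073 = -0.0009
  y_5 = 0.5826 - 0.05*1.1651 = 0.5243
f(-0.0009, 0.5243) = 8*(-0.0009)^2 + 1*0.5243^2 = 0.2749


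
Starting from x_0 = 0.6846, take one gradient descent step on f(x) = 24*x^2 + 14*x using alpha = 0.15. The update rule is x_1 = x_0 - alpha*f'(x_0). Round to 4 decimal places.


We compute the gradient at x_0 and apply the update.
f'(x) = 48*x + 14
f'(0.6846) = 48*0.6846 + 14 = 46.8608
x_1 = 0.6846 - 0.15*46.8608 = -6.3445


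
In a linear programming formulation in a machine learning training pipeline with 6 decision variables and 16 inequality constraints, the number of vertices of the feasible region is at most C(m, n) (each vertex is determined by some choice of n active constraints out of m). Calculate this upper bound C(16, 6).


Each vertex corresponds to some choice of n active constraints out of m, so the number of vertices is at most C(m, n) = m! / (n!(m-n)!).
m = 16, n = 6
Numerator: 16 * 15 * 14 * 13 * 12 * 11
Denominator: 6! = 720
C(16, 6) = 8008


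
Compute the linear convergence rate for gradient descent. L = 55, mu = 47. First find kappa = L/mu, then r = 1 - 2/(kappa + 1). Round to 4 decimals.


Step 1: Compute the condition number.
kappa = L/mu = 55/47 = 1.1702
Step 2: Compute the convergence rate.
r = 1 - 2/(kappa + 1) = 1 - 2*mu/(L + mu) = (L - mu)/(L + mu) = 8/102 = 0.0784


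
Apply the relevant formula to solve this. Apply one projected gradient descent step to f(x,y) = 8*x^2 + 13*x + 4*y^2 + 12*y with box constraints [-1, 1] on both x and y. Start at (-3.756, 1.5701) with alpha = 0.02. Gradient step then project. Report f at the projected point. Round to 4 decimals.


Step 1: Compute gradient at (-3.756, 1.5701).
grad_x = 2*8*-3.756 + 13 = -47.096
grad_y = 2*4*1.5701 + 12 = 24.5608
Step 2: Gradient step.
x_raw = -3.756 - 0.02*-47.096 = -2.8141
y_raw = 1.5701 - 0.02*24.5608 = 1.0789
Step 3: Project onto [-1, 1].
x_proj = clip(-2.8141) = -1.0
y_proj = clip(1.0789) = 1.0
Step 4: Evaluate f.
f(-1.0, 1.0) = 11.0


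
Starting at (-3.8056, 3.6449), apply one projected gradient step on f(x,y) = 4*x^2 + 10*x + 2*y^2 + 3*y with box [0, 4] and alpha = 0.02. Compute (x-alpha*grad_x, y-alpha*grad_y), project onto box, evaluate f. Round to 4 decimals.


Step 1: Compute gradient at (-3.8056, 3.6449).
grad_x = 2*4*-3.8056 + 10 = -20.4448
grad_y = 2*2*3.6449 + 3 = 17.5796
Step 2: Gradient step.
x_raw = -3.8056 - 0.02*-20.4448 = -3.3967
y_raw = 3.6449 - 0.02*17.5796 = 3.2933
Step 3: Project onto [0, 4].
x_proj = clip(-3.3967) = 0.0
y_proj = clip(3.2933) = 3.2933
Step 4: Evaluate f.
f(0.0, 3.2933) = 31.5717


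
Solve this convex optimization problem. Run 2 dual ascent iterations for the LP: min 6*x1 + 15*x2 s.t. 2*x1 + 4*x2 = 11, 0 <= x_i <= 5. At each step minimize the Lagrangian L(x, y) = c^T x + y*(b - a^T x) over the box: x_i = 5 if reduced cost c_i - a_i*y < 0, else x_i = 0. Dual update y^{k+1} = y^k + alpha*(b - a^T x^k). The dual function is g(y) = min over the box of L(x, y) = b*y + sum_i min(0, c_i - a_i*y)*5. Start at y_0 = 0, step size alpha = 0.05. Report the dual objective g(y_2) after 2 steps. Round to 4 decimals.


Dual ascent for LP: min 6*x1 + 15*x2, 2*x1 + 4*x2 = 11, 0 <= x_i <= 5
Step 1: y^k = 0.0, reduced costs: (6.0, 15.0)
  x^k = (0.0, 0.0), subgradient = b - a^T x = 11.0
  y^{k+1} = 0.0 + 0.05*11.0 = 0.55
Step 2: y^k = 0.55, reduced costs: (4.9, 12.8)
  x^k = (0.0, 0.0), subgradient = b - a^T x = 11.0
  y^{k+1} = 0.55 + 0.05*11.0 = 1.1
Dual objective at y_2 = 1.1: reduced costs (3.8, 10.6), box minimizer x = (0.0, 0.0)
g(y_2) = b*y + (c1 - a1*y)*x1 + (c2 - a2*y)*x2 = 11*1.1 + 3.8*0.0 + 10.6*0.0 = 12.1 + 0.0 + 0.0 = 12.1


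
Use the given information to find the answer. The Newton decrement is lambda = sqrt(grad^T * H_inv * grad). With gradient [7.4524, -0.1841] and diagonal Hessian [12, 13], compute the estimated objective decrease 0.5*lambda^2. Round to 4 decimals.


Step 1: H is diagonal, so H^(-1) * g = [0.621, -0.0142].
Step 2: g^T H^(-1) g = sum_i g_i^2 / H_ii
  = (7.4524)^2/12 + (-0.1841)^2/13
  = 4.6282 + 0.0026 = 4.6308
Step 3: Objective decrease = 0.5 * g^T H^(-1) g = 2.3154


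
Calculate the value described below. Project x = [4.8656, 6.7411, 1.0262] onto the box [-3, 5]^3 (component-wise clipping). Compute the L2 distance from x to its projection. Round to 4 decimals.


Project each component onto [-3, 5].
clip(4.8656) = 4.8656, clip(6.7411) = 5.0, clip(1.0262) = 1.0262
Projection = [4.8656, 5.0, 1.0262]
Squared diffs: [0.0, 3.0314, 0.0]
Distance = sqrt(3.0314) = 1.7411


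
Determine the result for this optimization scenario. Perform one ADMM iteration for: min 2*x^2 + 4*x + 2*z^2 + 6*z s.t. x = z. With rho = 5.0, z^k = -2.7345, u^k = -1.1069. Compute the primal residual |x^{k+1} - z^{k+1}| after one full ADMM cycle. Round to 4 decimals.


ADMM iteration with rho = 5.0, z^k = -2.7345, u^k = -1.1069
Step 1: x-update.
Minimize 2*x^2 + 4*x + (5.0/2)*(x + 2.7345 - 1.1069)^2
FOC: (2*2 + 5.0)*x = -4 + 5.0*(-2.7345 + 1.1069)
x^{k+1} = -1.3487
Step 2: z-update.
Minimize 2*z^2 + 6*z + (5.0/2)*(-1.3487 - z - 1.1069)^2
FOC: (2*2 + 5.0)*z = -6 + 5.0*(-1.3487 - 1.1069)
z^{k+1} = -2.0309
Step 3: u-update.
u^{k+1} = -1.1069 - 1.3487 + 2.0309 = -0.4247
Step 4: Primal residual = |-1.3487 + 2.0309| = 0.6822


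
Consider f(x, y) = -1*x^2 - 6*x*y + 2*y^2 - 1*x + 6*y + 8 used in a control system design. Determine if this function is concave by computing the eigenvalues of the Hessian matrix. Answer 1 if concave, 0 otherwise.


The Hessian of f(x,y) = -1*x^2 - 6*x*y + 2*y^2 - 1*x + 6*y + 8 is:
H = [[-2, -6], [-6, 4]]
Trace = -2 + 4 = 2
Determinant = -2*4 - (-6)^2 = -44
Discriminant = (2)^2 - 4*-44 = 180.0
Eigenvalues: lambda_1 = -5.7082, lambda_2 = 7.7082
The function is not concave.

0


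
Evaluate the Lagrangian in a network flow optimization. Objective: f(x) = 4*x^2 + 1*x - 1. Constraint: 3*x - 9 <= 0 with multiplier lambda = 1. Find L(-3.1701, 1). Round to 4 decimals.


Step 1: Evaluate f(x).
f(-3.1701) = 4*(-3.1701)^2 + 1*(-3.1701) - 1 = 36.028
Step 2: Evaluate g(x).
g(-3.1701) = 3*-3.1701 - 9 = -18.5103
Step 3: Compute Lagrangian.
L = 36.028 + 1*-18.5103 = 17.5177


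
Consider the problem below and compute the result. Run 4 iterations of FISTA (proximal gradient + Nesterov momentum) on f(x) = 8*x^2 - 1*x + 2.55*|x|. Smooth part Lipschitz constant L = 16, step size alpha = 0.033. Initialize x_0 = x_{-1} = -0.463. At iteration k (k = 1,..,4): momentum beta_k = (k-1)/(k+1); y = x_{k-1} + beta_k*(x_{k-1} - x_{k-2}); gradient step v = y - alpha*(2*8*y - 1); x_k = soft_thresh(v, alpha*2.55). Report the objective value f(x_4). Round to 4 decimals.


FISTA on f(x) = 8*x^2 - 1*x + 2.55*|x|
L = 16, alpha = 0.033
Iteration 1: beta = 0.0, y = -0.463 + 0.0*(-0.463 + 0.463) = -0.463
  grad(y) = -8.408, v = y - alpha*grad = -0.1855
  prox(v) = soft_thresh(-0.1855, 0.0842) = -0.1014
Iteration 2: beta = 0.3333, y = -0.1014 + 0.3333*(-0.1014 + 0.463) = 0.0192
  grad(y) = -0.6936, v = y - alpha*grad = 0.042
  prox(v) = soft_thresh(0.042, 0.0842) = 0.0
Iteration 3: beta = 0.5, y = 0.0 + 0.5*(0.0 + 0.1014) = 0.0507
  grad(y) = -0.1889, v = y - alpha*grad = 0.0569
  prox(v) = soft_thresh(0.0569, 0.0842) = 0.0
Iteration 4: beta = 0.6, y = 0.0 + 0.6*(0.0 - 0.0) = 0.0
  grad(y) = -1.0, v = y - alpha*grad = 0.033
  prox(v) = soft_thresh(0.033, 0.0842) = 0.0
f(x_4) = 8*0.0^2 - 1*0.0 + 2.55*|0.0| = 0.0


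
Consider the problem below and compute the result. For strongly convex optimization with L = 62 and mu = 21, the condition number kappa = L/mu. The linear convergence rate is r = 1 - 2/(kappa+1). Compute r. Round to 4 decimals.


Step 1: Compute the condition number.
kappa = L/mu = 62/21 = 2.9524
Step 2: Compute the convergence rate.
r = 1 - 2/(kappa + 1) = 1 - 2*mu/(L + mu) = (L - mu)/(L + mu) = 41/83 = 0.494


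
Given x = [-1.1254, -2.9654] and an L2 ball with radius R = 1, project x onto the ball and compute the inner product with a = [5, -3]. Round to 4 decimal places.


Step 1: Compute ||x|| (intermediates to 6 decimals).
||x|| = sqrt((-1.1254)^2 + (-2.9654)^2) = 3.17177
Step 2: Project.
Since ||x|| > R, scale = R/||x|| = 1/3.17177 = 0.315281, proj(x) = scale * x
proj(x) = [-0.354817, -0.934934]
Step 3: Dot product.
a^T * proj(x) = 5*(-0.354817) - 3*(-0.934934) = 1.0307


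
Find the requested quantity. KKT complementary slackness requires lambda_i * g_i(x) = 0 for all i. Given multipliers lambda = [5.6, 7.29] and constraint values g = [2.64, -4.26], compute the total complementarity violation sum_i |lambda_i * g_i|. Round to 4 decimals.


KKT complementary slackness check:
lambda_1 * g_1 = 5.6 * 2.64 = 14.784
lambda_2 * g_2 = 7.29 * -4.26 = -31.0554
Total violation = 14.784 + 31.0554 = 45.8394


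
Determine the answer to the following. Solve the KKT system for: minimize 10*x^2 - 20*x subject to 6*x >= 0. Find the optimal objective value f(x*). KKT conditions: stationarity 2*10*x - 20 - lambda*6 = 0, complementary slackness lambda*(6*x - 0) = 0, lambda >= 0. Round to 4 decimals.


Step 1: Try lambda = 0 (constraint inactive).
Stationarity: 2*10*x - 20 = 0
x* = 20/(2*10) = 1.0
Check constraint: 6*1.0 = 6.0 >= 0 -- satisfied.
Step 2: Compute optimal value.
f(x*) = 10*1.0^2 - 20*1.0 = -10.0


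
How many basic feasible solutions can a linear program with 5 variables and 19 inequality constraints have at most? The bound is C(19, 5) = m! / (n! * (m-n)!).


Each vertex corresponds to some choice of n active constraints out of m, so the number of vertices is at most C(m, n) = m! / (n!(m-n)!).
m = 19, n = 5
Numerator: 19 * 18 * 17 * 16 * 15
Denominator: 5! = 120
C(19, 5) = 11628


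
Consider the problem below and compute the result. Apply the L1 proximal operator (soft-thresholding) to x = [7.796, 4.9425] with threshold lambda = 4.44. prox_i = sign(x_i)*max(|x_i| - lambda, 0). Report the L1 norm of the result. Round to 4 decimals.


Soft-thresholding with lambda = 4.44:
prox(7.796) = sign(7.796)*max(|7.796| - 4.44, 0) = 3.356
prox(4.9425) = sign(4.9425)*max(|4.9425| - 4.44, 0) = 0.5025
prox(x) = [3.356, 0.5025]
||prox(x)||_1 = 3.356 + 0.5025 = 3.8585


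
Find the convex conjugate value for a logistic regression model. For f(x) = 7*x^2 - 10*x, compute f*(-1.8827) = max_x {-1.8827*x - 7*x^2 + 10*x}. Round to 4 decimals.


f*(y) = sup_x {y*x - a*x^2 - b*x} = sup_x {(y-b)*x - a*x^2}
FOC: (y - b) - 2a*x = 0 => x* = (y - b)/(2a)
x* = (-1.8827 + 10)/(2*7) = 0.5798
f*(-1.8827) = (y-b)^2/(4a) = (-1.8827 + 10)^2/(4*7)
= 65.8906/28 = 2.3532


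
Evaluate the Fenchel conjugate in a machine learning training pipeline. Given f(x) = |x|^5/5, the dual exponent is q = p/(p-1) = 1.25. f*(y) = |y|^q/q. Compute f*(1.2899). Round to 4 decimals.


The conjugate exponent q satisfies 1/p + 1/q = 1.
p = 5, so q = 5/(5 - 1) = 1.25
|y|^q = 1.2899^1.25 = 1.3747
f*(1.2899) = 1.3747 / 1.25 = 1.0997


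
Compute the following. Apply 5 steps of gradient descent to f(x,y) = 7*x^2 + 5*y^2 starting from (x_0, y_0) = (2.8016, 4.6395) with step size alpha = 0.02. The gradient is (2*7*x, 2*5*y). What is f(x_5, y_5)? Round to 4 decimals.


Gradient descent on f(x,y) = 7*x^2 + 5*y^2.
Starting point: (2.8016, 4.6395), alpha = 0.02
Step 1: grad_x = 2*7*2.8016 = 39.2224, grad_y = 2*5*4.6395 = 46.395
  x_1 = 2.8016 - 0.02*39.2224 = 2.0172
  y_1 = 4.6395 - 0.02*46.395 = 3.7116
Step 2: grad_x = 2*7*2.0172 = 28.2401, grad_y = 2*5*3.7116 = 37.116
  x_2 = 2.0172 - 0.02*28.2401 = 1.4523
  y_2 = 3.7116 - 0.02*37.116 = 2.9693
Step 3: grad_x = 2*7*1.4523 = 20.3329, grad_y = 2*5*2.9693 = 29.6928
  x_3 = 1.4523 - 0.02*20.3329 = 1.0457
  y_3 = 2.9693 - 0.02*29.6928 = 2.3754
Step 4: grad_x = 2*7*1.0457 = 14.6397, grad_y = 2*5*2.3754 = 23.7542
  x_4 = 1.0457 - 0.02*14.6397 = 0.7529
  y_4 = 2.3754 - 0.02*23.7542 = 1.9003
Step 5: grad_x = 2*7*0.7529 = 10.5406, grad_y = 2*5*1.9003 = 19.0034
  x_5 = 0.7529 - 0.02*10.5406 = 0.5421
  y_5 = 1.9003 - 0.02*19.0034 = 1.5203
f(0.5421, 1.5203) = 7*0.5421^2 + 5*1.5203^2 = 13.6131


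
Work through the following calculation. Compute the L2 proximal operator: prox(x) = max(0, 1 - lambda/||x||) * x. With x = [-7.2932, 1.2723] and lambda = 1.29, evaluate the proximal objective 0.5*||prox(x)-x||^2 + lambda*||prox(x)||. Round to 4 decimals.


Step 1: Compute ||x||.
||x|| = 7.4033
Step 2: Compute scaling factor.
scale = max(0, 1 - 1.29/7.4033) = 0.8258
Step 3: prox(x) = [-6.0224, 1.0506]
||prox(x)|| = 6.1133
Step 4: Proximal objective.
0.5*||prox-x||^2 = 0.8321
lambda*||prox|| = 7.8862
Total = 8.7183


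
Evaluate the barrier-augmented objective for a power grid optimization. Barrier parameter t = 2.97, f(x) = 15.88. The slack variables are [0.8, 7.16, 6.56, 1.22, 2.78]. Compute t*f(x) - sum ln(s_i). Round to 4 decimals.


Step 1: Compute log-barrier.
ln values: [-0.2231, 1.9685, 1.881, 0.1989, 1.0225]
phi = -(-0.2231 + 1.9685 + 1.881 + 0.1989 + 1.0225) = -4.8477
Step 2: Compute augmented objective.
t*f(x) = 2.97*15.88 = 47.1636
Total = 47.1636 - 4.8477 = 42.3159


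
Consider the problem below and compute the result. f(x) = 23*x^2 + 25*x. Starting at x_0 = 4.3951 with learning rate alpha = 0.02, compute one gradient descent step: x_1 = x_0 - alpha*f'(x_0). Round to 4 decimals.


We compute the gradient at x_0 and apply the update.
f'(x) = 46*x + 25
f'(4.3951) = 46*4.3951 + 25 = 227.1746
x_1 = 4.3951 - 0.02*227.1746 = -0.1484


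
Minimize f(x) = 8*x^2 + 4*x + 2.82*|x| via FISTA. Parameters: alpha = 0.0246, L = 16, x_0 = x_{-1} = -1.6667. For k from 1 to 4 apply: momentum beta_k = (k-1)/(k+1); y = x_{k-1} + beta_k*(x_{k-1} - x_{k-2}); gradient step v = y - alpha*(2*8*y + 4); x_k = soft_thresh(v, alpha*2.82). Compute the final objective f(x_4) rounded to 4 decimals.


FISTA on f(x) = 8*x^2 + 4*x + 2.82*|x|
L = 16, alpha = 0.0246
Iteration 1: beta = 0.0, y = -1.6667 + 0.0*(-1.6667 + 1.6667) = -1.6667
  grad(y) = -22.6672, v = y - alpha*grad = -1.1091
  prox(v) = soft_thresh(-1.1091, 0.0694) = -1.0397
Iteration 2: beta = 0.3333, y = -1.0397 + 0.3333*(-1.0397 + 1.6667) = -0.8307
  grad(y) = -9.2915, v = y - alpha*grad = -0.6021
  prox(v) = soft_thresh(-0.6021, 0.0694) = -0.5328
Iteration 3: beta = 0.5, y = -0.5328 + 0.5*(-0.5328 + 1.0397) = -0.2793
  grad(y) = -0.4689, v = y - alpha*grad = -0.2678
  prox(v) = soft_thresh(-0.2678, 0.0694) = -0.1984
Iteration 4: beta = 0.6, y = -0.1984 + 0.6*(-0.1984 + 0.5328) = 0.0022
  grad(y) = 4.0356, v = y - alpha*grad = -0.0971
  prox(v) = soft_thresh(-0.0971, 0.0694) = -0.0277
f(x_4) = 8*(-0.0277)^2 + 4*(-0.0277) + 2.82*|-0.0277| = -0.0265


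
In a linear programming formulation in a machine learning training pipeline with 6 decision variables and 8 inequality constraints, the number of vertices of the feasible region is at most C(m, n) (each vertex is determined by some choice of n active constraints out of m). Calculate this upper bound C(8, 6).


Each vertex corresponds to some choice of n active constraints out of m, so the number of vertices is at most C(m, n) = m! / (n!(m-n)!).
m = 8, n = 6
Numerator: 8 * 7 * 6 * 5 * 4 * 3
Denominator: 6! = 720
C(8, 6) = 28


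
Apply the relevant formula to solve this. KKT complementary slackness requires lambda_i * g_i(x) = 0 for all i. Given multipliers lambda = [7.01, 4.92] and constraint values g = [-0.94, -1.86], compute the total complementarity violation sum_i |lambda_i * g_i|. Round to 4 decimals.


KKT complementary slackness check:
lambda_1 * g_1 = 7.01 * -0.94 = -6.5894
lambda_2 * g_2 = 4.92 * -1.86 = -9.1512
Total violation = 6.5894 + 9.1512 = 15.7406


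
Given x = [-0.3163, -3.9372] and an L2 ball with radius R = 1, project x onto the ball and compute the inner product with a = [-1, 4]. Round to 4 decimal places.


Step 1: Compute ||x|| (intermediates to 6 decimals).
||x|| = sqrt((-0.3163)^2 + (-3.9372)^2) = 3.949885
Step 2: Project.
Since ||x|| > R, scale = R/||x|| = 1/3.949885 = 0.253172, proj(x) = scale * x
proj(x) = [-0.080078, -0.996789]
Step 3: Dot product.
a^T * proj(x) = -1*(-0.080078) + 4*(-0.996789) = -3.9071


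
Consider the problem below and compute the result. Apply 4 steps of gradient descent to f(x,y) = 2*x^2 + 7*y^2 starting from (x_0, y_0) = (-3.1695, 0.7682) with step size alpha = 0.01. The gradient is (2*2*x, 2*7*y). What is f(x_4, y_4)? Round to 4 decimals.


Gradient descent on f(x,y) = 2*x^2 + 7*y^2.
Starting point: (-3.1695, 0.7682), alpha = 0.01
Step 1: grad_x = 2*2*-3.1695 = -12.678, grad_y = 2*7*0.7682 = 10.7548
  x_1 = -3.1695 - 0.01*-12.678 = -3.0427
  y_1 = 0.7682 - 0.01*10.7548 = 0.6607
Step 2: grad_x = 2*2*-3.0427 = -12.1709, grad_y = 2*7*0.6607 = 9.2491
  x_2 = -3.0427 - 0.01*-12.1709 = -2.921
  y_2 = 0.6607 - 0.01*9.2491 = 0.5682
Step 3: grad_x = 2*2*-2.921 = -11.684, grad_y = 2*7*0.5682 = 7.9543
  x_3 = -2.921 - 0.01*-11.684 = -2.8042
  y_3 = 0.5682 - 0.01*7.9543 = 0.4886
Step 4: grad_x = 2*2*-2.8042 = -11.2167, grad_y = 2*7*0.4886 = 6.8407
  x_4 = -2.8042 - 0.01*-11.2167 = -2.692
  y_4 = 0.4886 - 0.01*6.8407 = 0.4202
f(-2.692, 0.4202) = 2*(-2.692)^2 + 7*0.4202^2 = 15.7298


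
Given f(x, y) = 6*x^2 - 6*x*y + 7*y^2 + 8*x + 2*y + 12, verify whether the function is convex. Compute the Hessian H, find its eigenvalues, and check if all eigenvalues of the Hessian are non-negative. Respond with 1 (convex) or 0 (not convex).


The Hessian of f(x,y) = 6*x^2 - 6*x*y + 7*y^2 + 8*x + 2*y + 12 is:
H = [[12, -6], [-6, 14]]
Trace = 12 + 14 = 26
Determinant = 12*14 - (-6)^2 = 132
Discriminant = (26)^2 - 4*132 = 148.0
Eigenvalues: lambda_1 = 6.9172, lambda_2 = 19.0828
The function is convex.

1


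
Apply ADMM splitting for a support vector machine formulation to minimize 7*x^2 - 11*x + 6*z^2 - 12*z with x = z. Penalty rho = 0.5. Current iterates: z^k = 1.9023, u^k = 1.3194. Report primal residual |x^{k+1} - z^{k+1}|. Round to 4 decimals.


ADMM iteration with rho = 0.5, z^k = 1.9023, u^k = 1.3194
Step 1: x-update.
Minimize 7*x^2 - 11*x + (0.5/2)*(x - 1.9023 + 1.3194)^2
FOC: (2*7 + 0.5)*x = 11 + 0.5*(1.9023 - 1.3194)
x^{k+1} = 0.7787
Step 2: z-update.
Minimize 6*z^2 - 12*z + (0.5/2)*(0.7787 - z + 1.3194)^2
FOC: (2*6 + 0.5)*z = 12 + 0.5*(0.7787 + 1.3194)
z^{k+1} = 1.0439
Step 3: u-update.
u^{k+1} = 1.3194 + 0.7787 - 1.0439 = 1.0542
Step 4: Primal residual = |0.7787 - 1.0439| = 0.2652


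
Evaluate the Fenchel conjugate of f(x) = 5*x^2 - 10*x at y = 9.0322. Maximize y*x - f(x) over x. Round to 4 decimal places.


f*(y) = sup_x {y*x - a*x^2 - b*x} = sup_x {(y-b)*x - a*x^2}
FOC: (y - b) - 2a*x = 0 => x* = (y - b)/(2a)
x* = (9.0322 + 10)/(2*5) = 1.9032
f*(9.0322) = (y-b)^2/(4a) = (9.0322 + 10)^2/(4*5)
= 362.2246/20 = 18.1112


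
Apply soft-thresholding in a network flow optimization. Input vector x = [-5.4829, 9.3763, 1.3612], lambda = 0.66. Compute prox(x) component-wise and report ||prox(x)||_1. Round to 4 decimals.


Soft-thresholding with lambda = 0.66:
prox(-5.4829) = sign(-5.4829)*max(|-5.4829| - 0.66, 0) = -4.8229
prox(9.3763) = sign(9.3763)*max(|9.3763| - 0.66, 0) = 8.7163
prox(1.3612) = sign(1.3612)*max(|1.3612| - 0.66, 0) = 0.7012
prox(x) = [-4.8229, 8.7163, 0.7012]
||prox(x)||_1 = 4.8229 + 8.7163 + 0.7012 = 14.2404


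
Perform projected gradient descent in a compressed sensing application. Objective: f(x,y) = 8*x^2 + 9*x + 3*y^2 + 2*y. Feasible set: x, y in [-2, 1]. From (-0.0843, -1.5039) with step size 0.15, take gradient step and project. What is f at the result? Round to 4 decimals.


Step 1: Compute gradient at (-0.0843, -1.5039).
grad_x = 2*8*-0.0843 + 9 = 7.6512
grad_y = 2*3*-1.5039 + 2 = -7.0234
Step 2: Gradient step.
x_raw = -0.0843 - 0.15*7.6512 = -1.232
y_raw = -1.5039 - 0.15*-7.0234 = -0.4504
Step 3: Project onto [-2, 1].
x_proj = clip(-1.232) = -1.232
y_proj = clip(-0.4504) = -0.4504
Step 4: Evaluate f.
f(-1.232, -0.4504) = 0.7622


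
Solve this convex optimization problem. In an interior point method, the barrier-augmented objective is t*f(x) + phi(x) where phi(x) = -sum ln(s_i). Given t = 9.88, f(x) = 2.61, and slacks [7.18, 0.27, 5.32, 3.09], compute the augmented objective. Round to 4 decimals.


Step 1: Compute log-barrier.
ln values: [1.9713, -1.3093, 1.6715, 1.1282]
phi = -(1.9713 - 1.3093 + 1.6715 + 1.1282) = -3.4616
Step 2: Compute augmented objective.
t*f(x) = 9.88*2.61 = 25.7868
Total = 25.7868 - 3.4616 = 22.3252


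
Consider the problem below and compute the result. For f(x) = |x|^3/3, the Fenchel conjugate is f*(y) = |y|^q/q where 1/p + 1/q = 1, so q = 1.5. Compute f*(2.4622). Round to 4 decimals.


The conjugate exponent q satisfies 1/p + 1/q = 1.
p = 3, so q = 3/(3 - 1) = 1.5
|y|^q = 2.4622^1.5 = 3.8635
f*(2.4622) = 3.8635 / 1.5 = 2.5757


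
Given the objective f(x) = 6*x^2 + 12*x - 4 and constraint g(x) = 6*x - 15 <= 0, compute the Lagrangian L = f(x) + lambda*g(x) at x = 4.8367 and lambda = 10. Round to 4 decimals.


Step 1: Evaluate f(x).
f(4.8367) = 6*4.8367^2 + 12*4.8367 - 4 = 194.4024
Step 2: Evaluate g(x).
g(4.8367) = 6*4.8367 - 15 = 14.0202
Step 3: Compute Lagrangian.
L = 194.4024 + 10*14.0202 = 334.6044


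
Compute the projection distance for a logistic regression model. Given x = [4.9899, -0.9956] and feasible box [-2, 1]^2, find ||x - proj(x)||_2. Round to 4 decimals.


Project each component onto [-2, 1].
clip(4.9899) = 1.0, clip(-0.9956) = -0.9956
Projection = [1.0, -0.9956]
Squared diffs: [15.9193, 0.0]
Distance = sqrt(15.9193) = 3.9899


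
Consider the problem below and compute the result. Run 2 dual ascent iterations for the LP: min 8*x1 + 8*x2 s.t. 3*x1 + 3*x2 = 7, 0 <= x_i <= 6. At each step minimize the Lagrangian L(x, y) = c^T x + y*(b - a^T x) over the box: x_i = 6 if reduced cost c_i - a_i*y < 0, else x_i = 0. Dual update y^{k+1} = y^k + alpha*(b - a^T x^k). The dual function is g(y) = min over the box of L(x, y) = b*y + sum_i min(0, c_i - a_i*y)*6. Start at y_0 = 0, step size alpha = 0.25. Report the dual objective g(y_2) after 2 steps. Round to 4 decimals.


Dual ascent for LP: min 8*x1 + 8*x2, 3*x1 + 3*x2 = 7, 0 <= x_i <= 6
Step 1: y^k = 0.0, reduced costs: (8.0, 8.0)
  x^k = (0.0, 0.0), subgradient = b - a^T x = 7.0
  y^{k+1} = 0.0 + 0.25*7.0 = 1.75
Step 2: y^k = 1.75, reduced costs: (2.75, 2.75)
  x^k = (0.0, 0.0), subgradient = b - a^T x = 7.0
  y^{k+1} = 1.75 + 0.25*7.0 = 3.5
Dual objective at y_2 = 3.5: reduced costs (-2.5, -2.5), box minimizer x = (6.0, 6.0)
g(y_2) = b*y + (c1 - a1*y)*x1 + (c2 - a2*y)*x2 = 7*3.5 + (-2.5)*6.0 + (-2.5)*6.0 = 24.5 - 15.0 - 15.0 = -5.5


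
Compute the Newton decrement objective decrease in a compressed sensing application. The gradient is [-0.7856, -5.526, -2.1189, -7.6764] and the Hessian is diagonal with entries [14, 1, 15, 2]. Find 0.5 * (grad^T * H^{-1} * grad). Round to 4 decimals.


Step 1: H is diagonal, so H^(-1) * g = [-0.0561, -5.526, -0.1413, -3.8382].
Step 2: g^T H^(-1) g = sum_i g_i^2 / H_ii
  = (-0.7856)^2/14 + (-5.526)^2/1 + (-2.1189)^2/15 + (-7.6764)^2/2
  = 0.0441 + 30.5367 + 0.2993 + 29.4636 = 60.3436
Step 3: Objective decrease = 0.5 * g^T H^(-1) g = 30.1718


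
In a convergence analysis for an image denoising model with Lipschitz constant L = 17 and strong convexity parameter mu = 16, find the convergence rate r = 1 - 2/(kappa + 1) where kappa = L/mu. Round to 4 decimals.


Step 1: Compute the condition number.
kappa = L/mu = 17/16 = 1.0625
Step 2: Compute the convergence rate.
r = 1 - 2/(kappa + 1) = 1 - 2*mu/(L + mu) = (L - mu)/(L + mu) = 1/33 = 0.0303


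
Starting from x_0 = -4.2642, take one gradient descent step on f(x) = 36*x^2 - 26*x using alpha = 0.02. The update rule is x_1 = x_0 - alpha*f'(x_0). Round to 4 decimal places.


We compute the gradient at x_0 and apply the update.
f'(x) = 72*x - 26
f'(-4.2642) = 72*-4.2642 - 26 = -333.0224
x_1 = -4.2642 - 0.02*-333.0224 = 2.3962


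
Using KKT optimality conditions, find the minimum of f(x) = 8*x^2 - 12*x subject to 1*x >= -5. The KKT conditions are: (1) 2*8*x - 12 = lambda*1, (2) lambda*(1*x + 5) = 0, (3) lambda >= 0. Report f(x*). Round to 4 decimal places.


Step 1: Try lambda = 0 (constraint inactive).
Stationarity: 2*8*x - 12 = 0
x* = 12/(2*8) = 0.75
Check constraint: 1*0.75 = 0.75 >= -5 -- satisfied.
Step 2: Compute optimal value.
f(x*) = 8*0.75^2 - 12*0.75 = -4.5


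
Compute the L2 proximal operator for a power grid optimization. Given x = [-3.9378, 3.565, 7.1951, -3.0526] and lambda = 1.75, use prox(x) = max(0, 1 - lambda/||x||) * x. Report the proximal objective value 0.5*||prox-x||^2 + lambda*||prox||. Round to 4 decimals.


Step 1: Compute ||x||.
||x|| = 9.45
Step 2: Compute scaling factor.
scale = max(0, 1 - 1.75/9.45) = 0.8148
Step 3: prox(x) = [-3.2086, 2.9048, 5.8627, -2.4873]
||prox(x)|| = 7.7
Step 4: Proximal objective.
0.5*||prox-x||^2 = 1.5313
lambda*||prox|| = 13.475
Total = 15.0063


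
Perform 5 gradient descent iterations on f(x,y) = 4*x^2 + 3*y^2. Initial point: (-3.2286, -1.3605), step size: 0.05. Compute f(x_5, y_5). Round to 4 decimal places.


Gradient descent on f(x,y) = 4*x^2 + 3*y^2.
Starting point: (-3.2286, -1.3605), alpha = 0.05
Step 1: grad_x = 2*4*-3.2286 = -25.8288, grad_y = 2*3*-1.3605 = -8.163
  x_1 = -3.2286 - 0.05*-25.8288 = -1.9372
  y_1 = -1.3605 - 0.05*-8.163 = -0.9524
Step 2: grad_x = 2*4*-1.9372 = -15.4973, grad_y = 2*3*-0.9524 = -5.7141
  x_2 = -1.9372 - 0.05*-15.4973 = -1.1623
  y_2 = -0.9524 - 0.05*-5.7141 = -0.6666
Step 3: grad_x = 2*4*-1.1623 = -9.2984, grad_y = 2*3*-0.6666 = -3.9999
  x_3 = -1.1623 - 0.05*-9.2984 = -0.6974
  y_3 = -0.6666 - 0.05*-3.9999 = -0.4667
Step 4: grad_x = 2*4*-0.6974 = -5.579, grad_y = 2*3*-0.4667 = -2.7999
  x_4 = -0.6974 - 0.05*-5.579 = -0.4184
  y_4 = -0.4667 - 0.05*-2.7999 = -0.3267
Step 5: grad_x = 2*4*-0.4184 = -3.3474, grad_y = 2*3*-0.3267 = -1.9599
  x_5 = -0.4184 - 0.05*-3.3474 = -0.2511
  y_5 = -0.3267 - 0.05*-1.9599 = -0.2287
f(-0.2511, -0.2287) = 4*(-0.2511)^2 + 3*(-0.2287)^2 = 0.409


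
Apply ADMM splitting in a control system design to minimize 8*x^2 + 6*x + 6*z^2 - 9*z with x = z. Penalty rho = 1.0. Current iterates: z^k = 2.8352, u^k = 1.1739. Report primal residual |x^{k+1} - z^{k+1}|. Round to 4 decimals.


ADMM iteration with rho = 1.0, z^k = 2.8352, u^k = 1.1739
Step 1: x-update.
Minimize 8*x^2 + 6*x + (1.0/2)*(x - 2.8352 + 1.1739)^2
FOC: (2*8 + 1.0)*x = -6 + 1.0*(2.8352 - 1.1739)
x^{k+1} = -0.2552
Step 2: z-update.
Minimize 6*z^2 - 9*z + (1.0/2)*(-0.2552 - z + 1.1739)^2
FOC: (2*6 + 1.0)*z = 9 + 1.0*(-0.2552 + 1.1739)
z^{k+1} = 0.763
Step 3: u-update.
u^{k+1} = 1.1739 - 0.2552 - 0.763 = 0.1557
Step 4: Primal residual = |-0.2552 - 0.763| = 1.0182


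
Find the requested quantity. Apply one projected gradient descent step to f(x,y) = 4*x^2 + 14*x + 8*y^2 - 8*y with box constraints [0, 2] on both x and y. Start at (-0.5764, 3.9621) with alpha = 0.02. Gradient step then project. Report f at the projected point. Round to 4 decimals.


Step 1: Compute gradient at (-0.5764, 3.9621).
grad_x = 2*4*-0.5764 + 14 = 9.3888
grad_y = 2*8*3.9621 - 8 = 55.3936
Step 2: Gradient step.
x_raw = -0.5764 - 0.02*9.3888 = -0.7642
y_raw = 3.9621 - 0.02*55.3936 = 2.8542
Step 3: Project onto [0, 2].
x_proj = clip(-0.7642) = 0.0
y_proj = clip(2.8542) = 2.0
Step 4: Evaluate f.
f(0.0, 2.0) = 16.0


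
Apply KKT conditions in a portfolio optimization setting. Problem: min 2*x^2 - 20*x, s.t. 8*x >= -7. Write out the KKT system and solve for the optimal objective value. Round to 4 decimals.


Step 1: Try lambda = 0 (constraint inactive).
Stationarity: 2*2*x - 20 = 0
x* = 20/(2*2) = 5.0
Check constraint: 8*5.0 = 40.0 >= -7 -- satisfied.
Step 2: Compute optimal value.
f(x*) = 2*5.0^2 - 20*5.0 = -50.0
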